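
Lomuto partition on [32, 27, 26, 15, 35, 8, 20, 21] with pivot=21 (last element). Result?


Elements <= 21 go left of pivot.
Result: [15, 8, 20, 21, 35, 27, 26, 32], pivot at index 3


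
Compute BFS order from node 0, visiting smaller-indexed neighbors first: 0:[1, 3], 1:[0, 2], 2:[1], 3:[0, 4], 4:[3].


BFS queue: start with [0]
Visit order: [0, 1, 3, 2, 4]


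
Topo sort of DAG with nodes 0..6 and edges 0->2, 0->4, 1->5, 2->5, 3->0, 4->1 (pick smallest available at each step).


Kahn's algorithm, process smallest node first
Order: [3, 0, 2, 4, 1, 5, 6]


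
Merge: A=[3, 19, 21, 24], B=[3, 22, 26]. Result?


Compare heads, take smaller each step.
Merged: [3, 3, 19, 21, 22, 24, 26]


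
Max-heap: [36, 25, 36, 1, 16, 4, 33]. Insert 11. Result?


Append 11: [36, 25, 36, 1, 16, 4, 33, 11]
Bubble up: swap idx 7(11) with idx 3(1)
Result: [36, 25, 36, 11, 16, 4, 33, 1]


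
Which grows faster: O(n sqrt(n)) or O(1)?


constant grows slower than n^1.5
O(1) is asymptotically smaller; O(n sqrt(n)) grows faster


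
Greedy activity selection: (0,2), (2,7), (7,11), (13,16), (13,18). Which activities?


Greedy: pick earliest-ending, then skip overlaps.
Selected (4 activities): [(0, 2), (2, 7), (7, 11), (13, 16)]


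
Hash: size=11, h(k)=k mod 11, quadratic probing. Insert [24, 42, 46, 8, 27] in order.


Insertions: 24->slot 2; 42->slot 9; 46->slot 3; 8->slot 8; 27->slot 5
Table: [None, None, 24, 46, None, 27, None, None, 8, 42, None]


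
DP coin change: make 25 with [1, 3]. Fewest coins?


dp[0]=0; dp[i]=1+min(dp[i-c] for c in coins)
...dp[20]=8, dp[21]=7, dp[22]=8, dp[23]=9, dp[24]=8, dp[25]=9
Minimum coins for 25 = 9


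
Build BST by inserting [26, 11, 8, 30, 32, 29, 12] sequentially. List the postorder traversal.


Root = 26; build tree by BST insertion.
Postorder traversal: [8, 12, 11, 29, 32, 30, 26]


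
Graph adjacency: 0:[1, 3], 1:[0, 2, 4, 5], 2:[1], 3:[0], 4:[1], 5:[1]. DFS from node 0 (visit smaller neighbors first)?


DFS stack-based: start with [0]
Visit order: [0, 1, 2, 4, 5, 3]


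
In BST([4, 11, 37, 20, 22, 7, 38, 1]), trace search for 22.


BST root = 4
Search for 22: compare at each node
Path: [4, 11, 37, 20, 22]


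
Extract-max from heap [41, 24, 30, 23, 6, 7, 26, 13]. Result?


Max = 41
Replace root with last, heapify down
Resulting heap: [30, 24, 26, 23, 6, 7, 13]


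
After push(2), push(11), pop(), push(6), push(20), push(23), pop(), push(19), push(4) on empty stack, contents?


push(2) -> [2]
push(11) -> [2, 11]
pop() returns 11 -> [2]
push(6) -> [2, 6]
push(20) -> [2, 6, 20]
push(23) -> [2, 6, 20, 23]
pop() returns 23 -> [2, 6, 20]
push(19) -> [2, 6, 20, 19]
push(4) -> [2, 6, 20, 19, 4]
Final stack (bottom to top): [2, 6, 20, 19, 4]


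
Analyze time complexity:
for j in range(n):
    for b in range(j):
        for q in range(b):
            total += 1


Per nesting level: O(n) * O(n) [triangular over j] * O(n) [triangular over b] = O(n^3)
Complexity: O(n^3)


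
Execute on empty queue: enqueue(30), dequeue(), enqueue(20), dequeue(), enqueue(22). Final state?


enqueue(30) -> [30]
dequeue() returns 30 -> []
enqueue(20) -> [20]
dequeue() returns 20 -> []
enqueue(22) -> [22]
Final queue (front to back): [22]


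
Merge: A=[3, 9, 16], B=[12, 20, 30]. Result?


Compare heads, take smaller each step.
Merged: [3, 9, 12, 16, 20, 30]


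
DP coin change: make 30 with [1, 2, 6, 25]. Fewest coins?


dp[0]=0; dp[i]=1+min(dp[i-c] for c in coins)
...dp[25]=1, dp[26]=2, dp[27]=2, dp[28]=3, dp[29]=3, dp[30]=4
Minimum coins for 30 = 4


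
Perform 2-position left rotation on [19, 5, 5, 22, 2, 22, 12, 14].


Left rotate by 2: [5, 22, 2, 22, 12, 14, 19, 5]


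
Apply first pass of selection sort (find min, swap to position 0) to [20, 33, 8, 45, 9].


After one pass: [8, 33, 20, 45, 9]


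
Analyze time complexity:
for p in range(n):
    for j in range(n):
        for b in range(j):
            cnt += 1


Per nesting level: O(n) * O(n) * O(n) [triangular over j] = O(n^3)
Complexity: O(n^3)


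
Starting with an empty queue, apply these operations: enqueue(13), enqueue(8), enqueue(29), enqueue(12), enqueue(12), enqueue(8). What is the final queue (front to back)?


enqueue(13) -> [13]
enqueue(8) -> [13, 8]
enqueue(29) -> [13, 8, 29]
enqueue(12) -> [13, 8, 29, 12]
enqueue(12) -> [13, 8, 29, 12, 12]
enqueue(8) -> [13, 8, 29, 12, 12, 8]
Final queue (front to back): [13, 8, 29, 12, 12, 8]


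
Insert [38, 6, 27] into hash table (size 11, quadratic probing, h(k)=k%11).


Insertions: 38->slot 5; 6->slot 6; 27->slot 9
Table: [None, None, None, None, None, 38, 6, None, None, 27, None]


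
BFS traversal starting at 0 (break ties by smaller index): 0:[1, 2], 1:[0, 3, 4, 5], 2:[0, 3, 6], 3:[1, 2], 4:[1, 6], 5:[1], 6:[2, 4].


BFS queue: start with [0]
Visit order: [0, 1, 2, 3, 4, 5, 6]


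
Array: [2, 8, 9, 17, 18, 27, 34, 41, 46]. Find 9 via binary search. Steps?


Search for 9:
[0,8] mid=4 arr[4]=18
[0,3] mid=1 arr[1]=8
[2,3] mid=2 arr[2]=9
Total: 3 comparisons


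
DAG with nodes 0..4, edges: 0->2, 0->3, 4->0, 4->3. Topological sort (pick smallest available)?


Kahn's algorithm, process smallest node first
Order: [1, 4, 0, 2, 3]


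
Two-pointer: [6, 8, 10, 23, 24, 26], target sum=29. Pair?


Two pointers: lo=0, hi=5
Found pair: (6, 23) summing to 29


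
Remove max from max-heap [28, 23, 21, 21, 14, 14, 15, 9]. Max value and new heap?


Max = 28
Replace root with last, heapify down
Resulting heap: [23, 21, 21, 9, 14, 14, 15]


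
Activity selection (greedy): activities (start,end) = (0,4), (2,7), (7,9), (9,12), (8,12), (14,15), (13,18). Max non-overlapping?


Greedy: pick earliest-ending, then skip overlaps.
Selected (4 activities): [(0, 4), (7, 9), (9, 12), (14, 15)]


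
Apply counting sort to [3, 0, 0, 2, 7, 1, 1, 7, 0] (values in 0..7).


Count array: [3, 2, 1, 1, 0, 0, 0, 2]
Reconstruct: [0, 0, 0, 1, 1, 2, 3, 7, 7]


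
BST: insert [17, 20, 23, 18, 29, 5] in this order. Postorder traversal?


Root = 17; build tree by BST insertion.
Postorder traversal: [5, 18, 29, 23, 20, 17]


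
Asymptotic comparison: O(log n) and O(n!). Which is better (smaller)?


logarithmic grows slower than factorial
O(log n) is asymptotically smaller; O(n!) grows faster


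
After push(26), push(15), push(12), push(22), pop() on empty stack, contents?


push(26) -> [26]
push(15) -> [26, 15]
push(12) -> [26, 15, 12]
push(22) -> [26, 15, 12, 22]
pop() returns 22 -> [26, 15, 12]
Final stack (bottom to top): [26, 15, 12]


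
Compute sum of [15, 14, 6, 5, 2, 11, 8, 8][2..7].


Prefix sums: [0, 15, 29, 35, 40, 42, 53, 61, 69]
Sum[2..7] = prefix[8] - prefix[2] = 69 - 29 = 40


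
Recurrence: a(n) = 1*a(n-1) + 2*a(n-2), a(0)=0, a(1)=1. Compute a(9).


Build bottom-up:
...a(7)=43, a(8)=85, a(9)=1*85+2*43=171


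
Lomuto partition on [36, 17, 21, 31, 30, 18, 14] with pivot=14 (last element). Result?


Elements <= 14 go left of pivot.
Result: [14, 17, 21, 31, 30, 18, 36], pivot at index 0


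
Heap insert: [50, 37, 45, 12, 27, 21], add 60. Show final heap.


Append 60: [50, 37, 45, 12, 27, 21, 60]
Bubble up: swap idx 6(60) with idx 2(45); swap idx 2(60) with idx 0(50)
Result: [60, 37, 50, 12, 27, 21, 45]


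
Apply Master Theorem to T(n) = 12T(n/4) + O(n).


a=12, b=4, c=1. log_4(12)=1.792 > c=1. Case 1: O(n^log_b(a)) = O(n^1.792)
Complexity: O(n^1.792)


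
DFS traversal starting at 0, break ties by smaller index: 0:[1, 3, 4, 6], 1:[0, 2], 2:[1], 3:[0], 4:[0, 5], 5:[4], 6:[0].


DFS stack-based: start with [0]
Visit order: [0, 1, 2, 3, 4, 5, 6]


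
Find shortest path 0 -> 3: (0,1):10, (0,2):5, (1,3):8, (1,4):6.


Dijkstra from 0:
Distances: {0: 0, 1: 10, 2: 5, 3: 18, 4: 16}
Shortest distance to 3 = 18, path = [0, 1, 3]


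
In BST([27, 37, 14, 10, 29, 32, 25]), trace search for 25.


BST root = 27
Search for 25: compare at each node
Path: [27, 14, 25]


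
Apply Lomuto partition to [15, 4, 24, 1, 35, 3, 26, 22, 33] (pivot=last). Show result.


Elements <= 33 go left of pivot.
Result: [15, 4, 24, 1, 3, 26, 22, 33, 35], pivot at index 7


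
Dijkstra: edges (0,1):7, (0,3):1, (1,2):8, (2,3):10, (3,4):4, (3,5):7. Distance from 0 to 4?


Dijkstra from 0:
Distances: {0: 0, 1: 7, 2: 11, 3: 1, 4: 5, 5: 8}
Shortest distance to 4 = 5, path = [0, 3, 4]


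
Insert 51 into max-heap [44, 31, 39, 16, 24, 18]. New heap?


Append 51: [44, 31, 39, 16, 24, 18, 51]
Bubble up: swap idx 6(51) with idx 2(39); swap idx 2(51) with idx 0(44)
Result: [51, 31, 44, 16, 24, 18, 39]


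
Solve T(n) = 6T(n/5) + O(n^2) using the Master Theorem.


a=6, b=5, c=2. log_5(6)=1.113 < c=2. Case 3: O(n^c) = O(n^2)
Complexity: O(n^2)


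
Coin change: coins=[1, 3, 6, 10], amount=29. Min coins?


dp[0]=0; dp[i]=1+min(dp[i-c] for c in coins)
...dp[24]=4, dp[25]=4, dp[26]=3, dp[27]=4, dp[28]=4, dp[29]=4
Minimum coins for 29 = 4


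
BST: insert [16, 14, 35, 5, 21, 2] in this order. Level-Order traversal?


Root = 16; build tree by BST insertion.
Level-Order traversal: [16, 14, 35, 5, 21, 2]


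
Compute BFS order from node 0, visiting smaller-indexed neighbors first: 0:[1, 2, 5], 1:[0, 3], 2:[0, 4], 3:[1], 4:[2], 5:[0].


BFS queue: start with [0]
Visit order: [0, 1, 2, 5, 3, 4]


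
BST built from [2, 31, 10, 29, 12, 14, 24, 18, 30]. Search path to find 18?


BST root = 2
Search for 18: compare at each node
Path: [2, 31, 10, 29, 12, 14, 24, 18]


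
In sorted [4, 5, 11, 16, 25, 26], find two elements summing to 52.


Two pointers: lo=0, hi=5
No pair sums to 52


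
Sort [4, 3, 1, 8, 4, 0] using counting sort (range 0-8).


Count array: [1, 1, 0, 1, 2, 0, 0, 0, 1]
Reconstruct: [0, 1, 3, 4, 4, 8]


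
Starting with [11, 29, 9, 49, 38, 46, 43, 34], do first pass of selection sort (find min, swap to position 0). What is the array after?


After one pass: [9, 29, 11, 49, 38, 46, 43, 34]


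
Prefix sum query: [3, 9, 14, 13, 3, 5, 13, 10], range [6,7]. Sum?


Prefix sums: [0, 3, 12, 26, 39, 42, 47, 60, 70]
Sum[6..7] = prefix[8] - prefix[6] = 70 - 47 = 23


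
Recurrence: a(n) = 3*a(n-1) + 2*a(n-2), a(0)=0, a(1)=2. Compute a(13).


Build bottom-up:
...a(11)=567334, a(12)=2020590, a(13)=3*2020590+2*567334=7196438


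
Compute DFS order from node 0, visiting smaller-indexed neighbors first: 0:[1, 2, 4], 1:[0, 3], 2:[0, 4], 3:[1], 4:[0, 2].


DFS stack-based: start with [0]
Visit order: [0, 1, 3, 2, 4]


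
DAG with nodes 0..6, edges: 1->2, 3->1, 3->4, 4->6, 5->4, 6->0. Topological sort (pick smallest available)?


Kahn's algorithm, process smallest node first
Order: [3, 1, 2, 5, 4, 6, 0]


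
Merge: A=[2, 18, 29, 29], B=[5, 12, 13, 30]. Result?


Compare heads, take smaller each step.
Merged: [2, 5, 12, 13, 18, 29, 29, 30]


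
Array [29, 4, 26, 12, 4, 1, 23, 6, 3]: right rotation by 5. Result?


Right rotate by 5: [4, 1, 23, 6, 3, 29, 4, 26, 12]


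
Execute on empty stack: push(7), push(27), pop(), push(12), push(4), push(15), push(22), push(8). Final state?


push(7) -> [7]
push(27) -> [7, 27]
pop() returns 27 -> [7]
push(12) -> [7, 12]
push(4) -> [7, 12, 4]
push(15) -> [7, 12, 4, 15]
push(22) -> [7, 12, 4, 15, 22]
push(8) -> [7, 12, 4, 15, 22, 8]
Final stack (bottom to top): [7, 12, 4, 15, 22, 8]


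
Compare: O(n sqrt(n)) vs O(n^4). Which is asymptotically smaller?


n^1.5 grows slower than quartic
O(n sqrt(n)) is asymptotically smaller; O(n^4) grows faster


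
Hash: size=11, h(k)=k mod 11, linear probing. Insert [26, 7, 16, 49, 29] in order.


Insertions: 26->slot 4; 7->slot 7; 16->slot 5; 49->slot 6; 29->slot 8
Table: [None, None, None, None, 26, 16, 49, 7, 29, None, None]


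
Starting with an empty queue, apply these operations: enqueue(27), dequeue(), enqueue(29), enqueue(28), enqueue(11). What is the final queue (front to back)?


enqueue(27) -> [27]
dequeue() returns 27 -> []
enqueue(29) -> [29]
enqueue(28) -> [29, 28]
enqueue(11) -> [29, 28, 11]
Final queue (front to back): [29, 28, 11]


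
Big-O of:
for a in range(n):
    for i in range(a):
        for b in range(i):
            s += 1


Per nesting level: O(n) * O(n) [triangular over a] * O(n) [triangular over i] = O(n^3)
Complexity: O(n^3)


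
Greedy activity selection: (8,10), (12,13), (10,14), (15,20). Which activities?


Greedy: pick earliest-ending, then skip overlaps.
Selected (3 activities): [(8, 10), (12, 13), (15, 20)]


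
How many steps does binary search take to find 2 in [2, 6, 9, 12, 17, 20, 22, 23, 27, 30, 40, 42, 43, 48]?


Search for 2:
[0,13] mid=6 arr[6]=22
[0,5] mid=2 arr[2]=9
[0,1] mid=0 arr[0]=2
Total: 3 comparisons


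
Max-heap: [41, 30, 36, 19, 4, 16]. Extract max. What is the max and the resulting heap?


Max = 41
Replace root with last, heapify down
Resulting heap: [36, 30, 16, 19, 4]


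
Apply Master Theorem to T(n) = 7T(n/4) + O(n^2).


a=7, b=4, c=2. log_4(7)=1.404 < c=2. Case 3: O(n^c) = O(n^2)
Complexity: O(n^2)


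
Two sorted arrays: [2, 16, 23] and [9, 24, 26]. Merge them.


Compare heads, take smaller each step.
Merged: [2, 9, 16, 23, 24, 26]


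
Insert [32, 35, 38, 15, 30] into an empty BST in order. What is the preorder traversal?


Root = 32; build tree by BST insertion.
Preorder traversal: [32, 15, 30, 35, 38]


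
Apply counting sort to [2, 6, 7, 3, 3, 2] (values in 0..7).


Count array: [0, 0, 2, 2, 0, 0, 1, 1]
Reconstruct: [2, 2, 3, 3, 6, 7]


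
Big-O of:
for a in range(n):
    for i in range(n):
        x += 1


Per nesting level: O(n) * O(n) = O(n^2)
Complexity: O(n^2)


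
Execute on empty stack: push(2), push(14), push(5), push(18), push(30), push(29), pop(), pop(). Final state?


push(2) -> [2]
push(14) -> [2, 14]
push(5) -> [2, 14, 5]
push(18) -> [2, 14, 5, 18]
push(30) -> [2, 14, 5, 18, 30]
push(29) -> [2, 14, 5, 18, 30, 29]
pop() returns 29 -> [2, 14, 5, 18, 30]
pop() returns 30 -> [2, 14, 5, 18]
Final stack (bottom to top): [2, 14, 5, 18]


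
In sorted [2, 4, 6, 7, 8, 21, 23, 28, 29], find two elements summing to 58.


Two pointers: lo=0, hi=8
No pair sums to 58


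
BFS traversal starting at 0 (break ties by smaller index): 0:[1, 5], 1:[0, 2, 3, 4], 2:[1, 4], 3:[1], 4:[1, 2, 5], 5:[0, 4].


BFS queue: start with [0]
Visit order: [0, 1, 5, 2, 3, 4]


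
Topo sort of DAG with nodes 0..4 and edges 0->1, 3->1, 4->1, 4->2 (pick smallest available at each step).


Kahn's algorithm, process smallest node first
Order: [0, 3, 4, 1, 2]


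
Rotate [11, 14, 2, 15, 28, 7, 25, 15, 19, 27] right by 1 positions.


Right rotate by 1: [27, 11, 14, 2, 15, 28, 7, 25, 15, 19]


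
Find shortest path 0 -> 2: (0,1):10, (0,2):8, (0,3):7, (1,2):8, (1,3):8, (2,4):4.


Dijkstra from 0:
Distances: {0: 0, 1: 10, 2: 8, 3: 7, 4: 12}
Shortest distance to 2 = 8, path = [0, 2]


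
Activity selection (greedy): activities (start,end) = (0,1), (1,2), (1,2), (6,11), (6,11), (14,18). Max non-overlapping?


Greedy: pick earliest-ending, then skip overlaps.
Selected (4 activities): [(0, 1), (1, 2), (6, 11), (14, 18)]


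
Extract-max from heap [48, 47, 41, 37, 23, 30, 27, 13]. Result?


Max = 48
Replace root with last, heapify down
Resulting heap: [47, 37, 41, 13, 23, 30, 27]


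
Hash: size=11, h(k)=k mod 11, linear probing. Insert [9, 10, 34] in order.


Insertions: 9->slot 9; 10->slot 10; 34->slot 1
Table: [None, 34, None, None, None, None, None, None, None, 9, 10]


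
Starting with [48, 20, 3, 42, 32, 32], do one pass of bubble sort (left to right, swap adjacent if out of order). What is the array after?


After one pass: [20, 3, 42, 32, 32, 48]


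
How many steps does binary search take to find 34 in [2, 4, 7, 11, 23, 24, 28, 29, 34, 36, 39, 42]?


Search for 34:
[0,11] mid=5 arr[5]=24
[6,11] mid=8 arr[8]=34
Total: 2 comparisons


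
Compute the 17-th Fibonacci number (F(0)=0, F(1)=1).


F(n)=F(n-1)+F(n-2)
...F(15)=610, F(16)=987, F(17)=1597


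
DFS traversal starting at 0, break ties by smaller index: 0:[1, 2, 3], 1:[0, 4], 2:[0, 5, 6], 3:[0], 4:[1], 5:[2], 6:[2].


DFS stack-based: start with [0]
Visit order: [0, 1, 4, 2, 5, 6, 3]


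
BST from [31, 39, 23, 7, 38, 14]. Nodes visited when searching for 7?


BST root = 31
Search for 7: compare at each node
Path: [31, 23, 7]


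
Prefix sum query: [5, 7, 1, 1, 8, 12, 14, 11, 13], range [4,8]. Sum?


Prefix sums: [0, 5, 12, 13, 14, 22, 34, 48, 59, 72]
Sum[4..8] = prefix[9] - prefix[4] = 72 - 14 = 58


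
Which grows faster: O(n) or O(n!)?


linear grows slower than factorial
O(n) is asymptotically smaller; O(n!) grows faster


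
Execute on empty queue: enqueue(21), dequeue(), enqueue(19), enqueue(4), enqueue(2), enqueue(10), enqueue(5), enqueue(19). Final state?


enqueue(21) -> [21]
dequeue() returns 21 -> []
enqueue(19) -> [19]
enqueue(4) -> [19, 4]
enqueue(2) -> [19, 4, 2]
enqueue(10) -> [19, 4, 2, 10]
enqueue(5) -> [19, 4, 2, 10, 5]
enqueue(19) -> [19, 4, 2, 10, 5, 19]
Final queue (front to back): [19, 4, 2, 10, 5, 19]


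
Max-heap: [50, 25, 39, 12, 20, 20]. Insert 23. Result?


Append 23: [50, 25, 39, 12, 20, 20, 23]
Bubble up: no swaps needed
Result: [50, 25, 39, 12, 20, 20, 23]


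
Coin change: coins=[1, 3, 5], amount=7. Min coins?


dp[0]=0; dp[i]=1+min(dp[i-c] for c in coins)
...dp[2]=2, dp[3]=1, dp[4]=2, dp[5]=1, dp[6]=2, dp[7]=3
Minimum coins for 7 = 3


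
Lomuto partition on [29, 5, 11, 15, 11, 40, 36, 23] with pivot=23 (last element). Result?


Elements <= 23 go left of pivot.
Result: [5, 11, 15, 11, 23, 40, 36, 29], pivot at index 4


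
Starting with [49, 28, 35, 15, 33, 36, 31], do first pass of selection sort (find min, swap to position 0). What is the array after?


After one pass: [15, 28, 35, 49, 33, 36, 31]


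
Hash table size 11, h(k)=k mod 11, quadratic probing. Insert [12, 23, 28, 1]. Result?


Insertions: 12->slot 1; 23->slot 2; 28->slot 6; 1->slot 5
Table: [None, 12, 23, None, None, 1, 28, None, None, None, None]


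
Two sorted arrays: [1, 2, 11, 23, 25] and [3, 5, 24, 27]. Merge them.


Compare heads, take smaller each step.
Merged: [1, 2, 3, 5, 11, 23, 24, 25, 27]


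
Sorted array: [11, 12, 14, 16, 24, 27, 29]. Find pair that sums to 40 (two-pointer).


Two pointers: lo=0, hi=6
Found pair: (11, 29) summing to 40


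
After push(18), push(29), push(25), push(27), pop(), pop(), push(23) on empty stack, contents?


push(18) -> [18]
push(29) -> [18, 29]
push(25) -> [18, 29, 25]
push(27) -> [18, 29, 25, 27]
pop() returns 27 -> [18, 29, 25]
pop() returns 25 -> [18, 29]
push(23) -> [18, 29, 23]
Final stack (bottom to top): [18, 29, 23]


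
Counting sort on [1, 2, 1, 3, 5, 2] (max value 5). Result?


Count array: [0, 2, 2, 1, 0, 1]
Reconstruct: [1, 1, 2, 2, 3, 5]


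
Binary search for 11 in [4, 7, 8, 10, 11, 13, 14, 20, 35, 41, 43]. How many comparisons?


Search for 11:
[0,10] mid=5 arr[5]=13
[0,4] mid=2 arr[2]=8
[3,4] mid=3 arr[3]=10
[4,4] mid=4 arr[4]=11
Total: 4 comparisons


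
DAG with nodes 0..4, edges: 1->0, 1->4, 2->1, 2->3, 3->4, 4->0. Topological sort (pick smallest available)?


Kahn's algorithm, process smallest node first
Order: [2, 1, 3, 4, 0]


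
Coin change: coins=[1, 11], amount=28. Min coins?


dp[0]=0; dp[i]=1+min(dp[i-c] for c in coins)
...dp[23]=3, dp[24]=4, dp[25]=5, dp[26]=6, dp[27]=7, dp[28]=8
Minimum coins for 28 = 8


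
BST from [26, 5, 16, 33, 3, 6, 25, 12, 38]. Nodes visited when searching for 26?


BST root = 26
Search for 26: compare at each node
Path: [26]


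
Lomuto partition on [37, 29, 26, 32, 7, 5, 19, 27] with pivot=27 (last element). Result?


Elements <= 27 go left of pivot.
Result: [26, 7, 5, 19, 27, 37, 32, 29], pivot at index 4


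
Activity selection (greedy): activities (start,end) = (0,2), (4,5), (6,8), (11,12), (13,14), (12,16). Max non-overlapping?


Greedy: pick earliest-ending, then skip overlaps.
Selected (5 activities): [(0, 2), (4, 5), (6, 8), (11, 12), (13, 14)]


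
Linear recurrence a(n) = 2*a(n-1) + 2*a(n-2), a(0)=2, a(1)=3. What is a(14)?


Build bottom-up:
...a(12)=222848, a(13)=608832, a(14)=2*608832+2*222848=1663360


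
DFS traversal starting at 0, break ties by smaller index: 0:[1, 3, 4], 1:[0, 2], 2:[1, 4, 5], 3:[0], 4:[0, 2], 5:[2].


DFS stack-based: start with [0]
Visit order: [0, 1, 2, 4, 5, 3]


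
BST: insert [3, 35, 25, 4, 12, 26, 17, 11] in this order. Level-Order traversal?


Root = 3; build tree by BST insertion.
Level-Order traversal: [3, 35, 25, 4, 26, 12, 11, 17]


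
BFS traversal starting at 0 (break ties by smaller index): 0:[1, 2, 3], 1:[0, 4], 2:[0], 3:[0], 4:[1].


BFS queue: start with [0]
Visit order: [0, 1, 2, 3, 4]


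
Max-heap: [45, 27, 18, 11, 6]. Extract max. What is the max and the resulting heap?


Max = 45
Replace root with last, heapify down
Resulting heap: [27, 11, 18, 6]


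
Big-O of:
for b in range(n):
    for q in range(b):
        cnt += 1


Per nesting level: O(n) * O(n) [triangular over b] = O(n^2)
Complexity: O(n^2)


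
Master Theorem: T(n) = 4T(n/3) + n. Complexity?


a=4, b=3, c=1. log_3(4)=1.262 > c=1. Case 1: O(n^log_b(a)) = O(n^1.262)
Complexity: O(n^1.262)


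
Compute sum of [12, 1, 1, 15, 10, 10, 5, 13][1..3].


Prefix sums: [0, 12, 13, 14, 29, 39, 49, 54, 67]
Sum[1..3] = prefix[4] - prefix[1] = 29 - 12 = 17


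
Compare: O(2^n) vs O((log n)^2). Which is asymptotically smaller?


polylogarithmic grows slower than exponential
O((log n)^2) is asymptotically smaller; O(2^n) grows faster


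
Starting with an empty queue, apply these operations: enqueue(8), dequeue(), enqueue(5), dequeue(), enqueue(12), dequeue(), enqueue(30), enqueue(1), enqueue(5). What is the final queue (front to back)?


enqueue(8) -> [8]
dequeue() returns 8 -> []
enqueue(5) -> [5]
dequeue() returns 5 -> []
enqueue(12) -> [12]
dequeue() returns 12 -> []
enqueue(30) -> [30]
enqueue(1) -> [30, 1]
enqueue(5) -> [30, 1, 5]
Final queue (front to back): [30, 1, 5]


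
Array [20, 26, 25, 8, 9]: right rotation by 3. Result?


Right rotate by 3: [25, 8, 9, 20, 26]


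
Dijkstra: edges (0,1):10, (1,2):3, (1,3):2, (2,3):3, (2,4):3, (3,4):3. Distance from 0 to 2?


Dijkstra from 0:
Distances: {0: 0, 1: 10, 2: 13, 3: 12, 4: 15}
Shortest distance to 2 = 13, path = [0, 1, 2]


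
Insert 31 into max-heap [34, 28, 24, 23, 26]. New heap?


Append 31: [34, 28, 24, 23, 26, 31]
Bubble up: swap idx 5(31) with idx 2(24)
Result: [34, 28, 31, 23, 26, 24]


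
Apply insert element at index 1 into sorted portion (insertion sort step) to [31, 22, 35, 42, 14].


After one pass: [22, 31, 35, 42, 14]


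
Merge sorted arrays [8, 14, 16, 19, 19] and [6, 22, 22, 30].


Compare heads, take smaller each step.
Merged: [6, 8, 14, 16, 19, 19, 22, 22, 30]


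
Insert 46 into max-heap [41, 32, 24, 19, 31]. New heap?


Append 46: [41, 32, 24, 19, 31, 46]
Bubble up: swap idx 5(46) with idx 2(24); swap idx 2(46) with idx 0(41)
Result: [46, 32, 41, 19, 31, 24]


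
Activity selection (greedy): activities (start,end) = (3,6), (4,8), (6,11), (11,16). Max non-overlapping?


Greedy: pick earliest-ending, then skip overlaps.
Selected (3 activities): [(3, 6), (6, 11), (11, 16)]


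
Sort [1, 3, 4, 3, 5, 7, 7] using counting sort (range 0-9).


Count array: [0, 1, 0, 2, 1, 1, 0, 2, 0, 0]
Reconstruct: [1, 3, 3, 4, 5, 7, 7]


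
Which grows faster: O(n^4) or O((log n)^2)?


polylogarithmic grows slower than quartic
O((log n)^2) is asymptotically smaller; O(n^4) grows faster


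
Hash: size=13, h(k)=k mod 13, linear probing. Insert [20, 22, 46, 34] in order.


Insertions: 20->slot 7; 22->slot 9; 46->slot 8; 34->slot 10
Table: [None, None, None, None, None, None, None, 20, 46, 22, 34, None, None]


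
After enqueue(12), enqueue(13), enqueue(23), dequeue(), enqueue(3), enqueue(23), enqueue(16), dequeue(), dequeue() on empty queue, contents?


enqueue(12) -> [12]
enqueue(13) -> [12, 13]
enqueue(23) -> [12, 13, 23]
dequeue() returns 12 -> [13, 23]
enqueue(3) -> [13, 23, 3]
enqueue(23) -> [13, 23, 3, 23]
enqueue(16) -> [13, 23, 3, 23, 16]
dequeue() returns 13 -> [23, 3, 23, 16]
dequeue() returns 23 -> [3, 23, 16]
Final queue (front to back): [3, 23, 16]


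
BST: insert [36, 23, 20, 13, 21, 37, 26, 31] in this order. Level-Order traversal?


Root = 36; build tree by BST insertion.
Level-Order traversal: [36, 23, 37, 20, 26, 13, 21, 31]


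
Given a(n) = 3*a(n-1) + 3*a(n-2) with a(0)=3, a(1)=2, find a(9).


Build bottom-up:
...a(7)=10746, a(8)=40743, a(9)=3*40743+3*10746=154467


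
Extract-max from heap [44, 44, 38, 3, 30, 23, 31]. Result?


Max = 44
Replace root with last, heapify down
Resulting heap: [44, 31, 38, 3, 30, 23]


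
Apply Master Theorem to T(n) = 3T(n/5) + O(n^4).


a=3, b=5, c=4. log_5(3)=0.683 < c=4. Case 3: O(n^c) = O(n^4)
Complexity: O(n^4)


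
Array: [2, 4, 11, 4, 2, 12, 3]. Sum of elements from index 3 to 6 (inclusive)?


Prefix sums: [0, 2, 6, 17, 21, 23, 35, 38]
Sum[3..6] = prefix[7] - prefix[3] = 38 - 17 = 21


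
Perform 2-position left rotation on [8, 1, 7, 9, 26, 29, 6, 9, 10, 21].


Left rotate by 2: [7, 9, 26, 29, 6, 9, 10, 21, 8, 1]


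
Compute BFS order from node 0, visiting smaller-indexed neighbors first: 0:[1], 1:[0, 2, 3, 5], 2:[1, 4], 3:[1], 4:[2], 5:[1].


BFS queue: start with [0]
Visit order: [0, 1, 2, 3, 5, 4]


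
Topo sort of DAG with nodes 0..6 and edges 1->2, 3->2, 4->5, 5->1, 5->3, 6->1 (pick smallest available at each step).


Kahn's algorithm, process smallest node first
Order: [0, 4, 5, 3, 6, 1, 2]


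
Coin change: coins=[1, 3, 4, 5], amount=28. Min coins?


dp[0]=0; dp[i]=1+min(dp[i-c] for c in coins)
...dp[23]=5, dp[24]=5, dp[25]=5, dp[26]=6, dp[27]=6, dp[28]=6
Minimum coins for 28 = 6


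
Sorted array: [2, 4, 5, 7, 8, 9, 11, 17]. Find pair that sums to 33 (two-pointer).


Two pointers: lo=0, hi=7
No pair sums to 33


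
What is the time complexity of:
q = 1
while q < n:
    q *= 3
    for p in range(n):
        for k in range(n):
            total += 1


Per nesting level: O(log n) * O(n) * O(n) = O(n^2 log n)
Complexity: O(n^2 log n)


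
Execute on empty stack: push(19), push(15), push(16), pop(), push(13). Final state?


push(19) -> [19]
push(15) -> [19, 15]
push(16) -> [19, 15, 16]
pop() returns 16 -> [19, 15]
push(13) -> [19, 15, 13]
Final stack (bottom to top): [19, 15, 13]


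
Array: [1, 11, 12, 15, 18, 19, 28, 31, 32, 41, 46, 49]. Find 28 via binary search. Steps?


Search for 28:
[0,11] mid=5 arr[5]=19
[6,11] mid=8 arr[8]=32
[6,7] mid=6 arr[6]=28
Total: 3 comparisons


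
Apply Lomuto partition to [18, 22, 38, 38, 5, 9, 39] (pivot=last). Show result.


Elements <= 39 go left of pivot.
Result: [18, 22, 38, 38, 5, 9, 39], pivot at index 6


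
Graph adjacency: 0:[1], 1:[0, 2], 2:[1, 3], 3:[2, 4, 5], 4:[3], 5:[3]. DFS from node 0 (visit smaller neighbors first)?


DFS stack-based: start with [0]
Visit order: [0, 1, 2, 3, 4, 5]


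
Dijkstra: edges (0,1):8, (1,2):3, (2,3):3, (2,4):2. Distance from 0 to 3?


Dijkstra from 0:
Distances: {0: 0, 1: 8, 2: 11, 3: 14, 4: 13}
Shortest distance to 3 = 14, path = [0, 1, 2, 3]


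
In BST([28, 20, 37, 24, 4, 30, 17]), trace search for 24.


BST root = 28
Search for 24: compare at each node
Path: [28, 20, 24]


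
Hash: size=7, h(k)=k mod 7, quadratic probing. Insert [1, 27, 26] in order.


Insertions: 1->slot 1; 27->slot 6; 26->slot 5
Table: [None, 1, None, None, None, 26, 27]


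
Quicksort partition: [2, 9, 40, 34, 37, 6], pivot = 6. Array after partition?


Elements <= 6 go left of pivot.
Result: [2, 6, 40, 34, 37, 9], pivot at index 1


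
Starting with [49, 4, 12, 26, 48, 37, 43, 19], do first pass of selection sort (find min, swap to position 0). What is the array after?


After one pass: [4, 49, 12, 26, 48, 37, 43, 19]


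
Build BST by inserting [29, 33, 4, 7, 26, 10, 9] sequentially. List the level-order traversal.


Root = 29; build tree by BST insertion.
Level-Order traversal: [29, 4, 33, 7, 26, 10, 9]


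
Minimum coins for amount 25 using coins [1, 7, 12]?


dp[0]=0; dp[i]=1+min(dp[i-c] for c in coins)
...dp[20]=3, dp[21]=3, dp[22]=4, dp[23]=5, dp[24]=2, dp[25]=3
Minimum coins for 25 = 3


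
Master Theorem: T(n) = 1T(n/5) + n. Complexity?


a=1, b=5, c=1. log_5(1)=0 < c=1. Case 3: O(n^c) = O(n)
Complexity: O(n)


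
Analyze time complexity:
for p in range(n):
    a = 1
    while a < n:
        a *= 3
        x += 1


Per nesting level: O(n) * O(log n) = O(n log n)
Complexity: O(n log n)


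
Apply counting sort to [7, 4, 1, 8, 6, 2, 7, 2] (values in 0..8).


Count array: [0, 1, 2, 0, 1, 0, 1, 2, 1]
Reconstruct: [1, 2, 2, 4, 6, 7, 7, 8]


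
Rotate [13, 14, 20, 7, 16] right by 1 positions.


Right rotate by 1: [16, 13, 14, 20, 7]


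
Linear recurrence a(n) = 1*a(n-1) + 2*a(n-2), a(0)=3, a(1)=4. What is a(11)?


Build bottom-up:
...a(9)=1194, a(10)=2390, a(11)=1*2390+2*1194=4778


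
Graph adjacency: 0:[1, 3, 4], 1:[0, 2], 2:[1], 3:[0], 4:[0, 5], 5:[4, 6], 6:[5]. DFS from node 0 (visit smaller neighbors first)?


DFS stack-based: start with [0]
Visit order: [0, 1, 2, 3, 4, 5, 6]


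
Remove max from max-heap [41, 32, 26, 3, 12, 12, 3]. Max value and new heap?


Max = 41
Replace root with last, heapify down
Resulting heap: [32, 12, 26, 3, 3, 12]


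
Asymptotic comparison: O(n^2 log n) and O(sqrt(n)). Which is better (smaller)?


sublinear grows slower than n^2 log n
O(sqrt(n)) is asymptotically smaller; O(n^2 log n) grows faster


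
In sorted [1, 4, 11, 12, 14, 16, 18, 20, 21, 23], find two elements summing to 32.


Two pointers: lo=0, hi=9
Found pair: (11, 21) summing to 32


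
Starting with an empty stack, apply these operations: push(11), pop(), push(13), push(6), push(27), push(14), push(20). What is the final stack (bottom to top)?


push(11) -> [11]
pop() returns 11 -> []
push(13) -> [13]
push(6) -> [13, 6]
push(27) -> [13, 6, 27]
push(14) -> [13, 6, 27, 14]
push(20) -> [13, 6, 27, 14, 20]
Final stack (bottom to top): [13, 6, 27, 14, 20]


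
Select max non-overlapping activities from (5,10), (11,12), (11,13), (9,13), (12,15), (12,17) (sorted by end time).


Greedy: pick earliest-ending, then skip overlaps.
Selected (3 activities): [(5, 10), (11, 12), (12, 15)]


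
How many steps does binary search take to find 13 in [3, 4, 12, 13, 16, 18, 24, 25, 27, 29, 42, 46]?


Search for 13:
[0,11] mid=5 arr[5]=18
[0,4] mid=2 arr[2]=12
[3,4] mid=3 arr[3]=13
Total: 3 comparisons


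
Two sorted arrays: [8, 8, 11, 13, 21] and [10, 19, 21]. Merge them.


Compare heads, take smaller each step.
Merged: [8, 8, 10, 11, 13, 19, 21, 21]


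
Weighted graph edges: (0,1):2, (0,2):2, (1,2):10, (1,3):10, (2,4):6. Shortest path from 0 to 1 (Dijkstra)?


Dijkstra from 0:
Distances: {0: 0, 1: 2, 2: 2, 3: 12, 4: 8}
Shortest distance to 1 = 2, path = [0, 1]


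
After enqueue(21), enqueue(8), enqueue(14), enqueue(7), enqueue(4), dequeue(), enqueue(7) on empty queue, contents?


enqueue(21) -> [21]
enqueue(8) -> [21, 8]
enqueue(14) -> [21, 8, 14]
enqueue(7) -> [21, 8, 14, 7]
enqueue(4) -> [21, 8, 14, 7, 4]
dequeue() returns 21 -> [8, 14, 7, 4]
enqueue(7) -> [8, 14, 7, 4, 7]
Final queue (front to back): [8, 14, 7, 4, 7]


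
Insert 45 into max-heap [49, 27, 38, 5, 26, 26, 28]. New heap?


Append 45: [49, 27, 38, 5, 26, 26, 28, 45]
Bubble up: swap idx 7(45) with idx 3(5); swap idx 3(45) with idx 1(27)
Result: [49, 45, 38, 27, 26, 26, 28, 5]


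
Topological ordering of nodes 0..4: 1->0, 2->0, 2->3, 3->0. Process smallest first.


Kahn's algorithm, process smallest node first
Order: [1, 2, 3, 0, 4]


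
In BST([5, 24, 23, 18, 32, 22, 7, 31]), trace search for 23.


BST root = 5
Search for 23: compare at each node
Path: [5, 24, 23]


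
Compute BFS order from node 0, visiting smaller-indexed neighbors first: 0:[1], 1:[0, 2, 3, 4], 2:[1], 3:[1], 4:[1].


BFS queue: start with [0]
Visit order: [0, 1, 2, 3, 4]


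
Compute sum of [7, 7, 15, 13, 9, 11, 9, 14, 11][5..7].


Prefix sums: [0, 7, 14, 29, 42, 51, 62, 71, 85, 96]
Sum[5..7] = prefix[8] - prefix[5] = 85 - 51 = 34


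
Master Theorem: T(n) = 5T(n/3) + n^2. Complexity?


a=5, b=3, c=2. log_3(5)=1.465 < c=2. Case 3: O(n^c) = O(n^2)
Complexity: O(n^2)


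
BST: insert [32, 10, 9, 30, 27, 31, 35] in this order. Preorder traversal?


Root = 32; build tree by BST insertion.
Preorder traversal: [32, 10, 9, 30, 27, 31, 35]


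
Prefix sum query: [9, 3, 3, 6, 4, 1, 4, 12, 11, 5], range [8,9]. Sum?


Prefix sums: [0, 9, 12, 15, 21, 25, 26, 30, 42, 53, 58]
Sum[8..9] = prefix[10] - prefix[8] = 58 - 42 = 16


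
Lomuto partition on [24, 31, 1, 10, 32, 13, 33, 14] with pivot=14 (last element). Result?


Elements <= 14 go left of pivot.
Result: [1, 10, 13, 14, 32, 24, 33, 31], pivot at index 3


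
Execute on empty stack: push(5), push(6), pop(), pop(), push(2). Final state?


push(5) -> [5]
push(6) -> [5, 6]
pop() returns 6 -> [5]
pop() returns 5 -> []
push(2) -> [2]
Final stack (bottom to top): [2]


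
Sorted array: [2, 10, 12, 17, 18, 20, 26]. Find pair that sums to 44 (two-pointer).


Two pointers: lo=0, hi=6
Found pair: (18, 26) summing to 44


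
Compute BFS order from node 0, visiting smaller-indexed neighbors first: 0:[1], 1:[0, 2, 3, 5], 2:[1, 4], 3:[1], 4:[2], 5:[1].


BFS queue: start with [0]
Visit order: [0, 1, 2, 3, 5, 4]


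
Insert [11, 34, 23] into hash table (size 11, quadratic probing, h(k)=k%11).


Insertions: 11->slot 0; 34->slot 1; 23->slot 2
Table: [11, 34, 23, None, None, None, None, None, None, None, None]


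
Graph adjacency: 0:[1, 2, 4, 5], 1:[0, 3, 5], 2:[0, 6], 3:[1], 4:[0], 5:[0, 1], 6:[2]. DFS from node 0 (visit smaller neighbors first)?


DFS stack-based: start with [0]
Visit order: [0, 1, 3, 5, 2, 6, 4]


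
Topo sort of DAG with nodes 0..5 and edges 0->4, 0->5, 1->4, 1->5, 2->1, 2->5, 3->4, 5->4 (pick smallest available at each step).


Kahn's algorithm, process smallest node first
Order: [0, 2, 1, 3, 5, 4]


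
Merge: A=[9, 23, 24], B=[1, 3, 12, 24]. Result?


Compare heads, take smaller each step.
Merged: [1, 3, 9, 12, 23, 24, 24]


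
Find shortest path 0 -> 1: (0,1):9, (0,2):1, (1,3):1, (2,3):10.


Dijkstra from 0:
Distances: {0: 0, 1: 9, 2: 1, 3: 10}
Shortest distance to 1 = 9, path = [0, 1]


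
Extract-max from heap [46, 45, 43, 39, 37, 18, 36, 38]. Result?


Max = 46
Replace root with last, heapify down
Resulting heap: [45, 39, 43, 38, 37, 18, 36]


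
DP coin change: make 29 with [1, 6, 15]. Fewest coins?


dp[0]=0; dp[i]=1+min(dp[i-c] for c in coins)
...dp[24]=4, dp[25]=5, dp[26]=6, dp[27]=3, dp[28]=4, dp[29]=5
Minimum coins for 29 = 5


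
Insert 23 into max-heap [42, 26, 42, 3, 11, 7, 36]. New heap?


Append 23: [42, 26, 42, 3, 11, 7, 36, 23]
Bubble up: swap idx 7(23) with idx 3(3)
Result: [42, 26, 42, 23, 11, 7, 36, 3]


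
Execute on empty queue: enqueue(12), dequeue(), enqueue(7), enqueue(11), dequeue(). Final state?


enqueue(12) -> [12]
dequeue() returns 12 -> []
enqueue(7) -> [7]
enqueue(11) -> [7, 11]
dequeue() returns 7 -> [11]
Final queue (front to back): [11]


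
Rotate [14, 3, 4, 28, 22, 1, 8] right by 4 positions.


Right rotate by 4: [28, 22, 1, 8, 14, 3, 4]


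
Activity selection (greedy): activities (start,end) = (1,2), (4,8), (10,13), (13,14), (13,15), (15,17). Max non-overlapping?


Greedy: pick earliest-ending, then skip overlaps.
Selected (5 activities): [(1, 2), (4, 8), (10, 13), (13, 14), (15, 17)]


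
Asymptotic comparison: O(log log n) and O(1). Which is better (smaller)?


constant grows slower than double-logarithmic
O(1) is asymptotically smaller; O(log log n) grows faster


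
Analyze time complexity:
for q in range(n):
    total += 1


Per nesting level: O(n) = O(n)
Complexity: O(n)


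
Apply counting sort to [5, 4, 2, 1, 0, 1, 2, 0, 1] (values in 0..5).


Count array: [2, 3, 2, 0, 1, 1]
Reconstruct: [0, 0, 1, 1, 1, 2, 2, 4, 5]


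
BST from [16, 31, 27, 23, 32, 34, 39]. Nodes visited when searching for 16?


BST root = 16
Search for 16: compare at each node
Path: [16]


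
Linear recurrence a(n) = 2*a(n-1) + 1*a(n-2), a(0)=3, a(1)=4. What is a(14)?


Build bottom-up:
...a(12)=72663, a(13)=175424, a(14)=2*175424+1*72663=423511


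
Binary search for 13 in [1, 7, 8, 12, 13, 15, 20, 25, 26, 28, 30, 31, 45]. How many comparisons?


Search for 13:
[0,12] mid=6 arr[6]=20
[0,5] mid=2 arr[2]=8
[3,5] mid=4 arr[4]=13
Total: 3 comparisons


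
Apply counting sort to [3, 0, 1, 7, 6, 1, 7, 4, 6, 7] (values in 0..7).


Count array: [1, 2, 0, 1, 1, 0, 2, 3]
Reconstruct: [0, 1, 1, 3, 4, 6, 6, 7, 7, 7]


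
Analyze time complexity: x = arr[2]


Analysis: constant-time operation, no loop
Complexity: O(1)


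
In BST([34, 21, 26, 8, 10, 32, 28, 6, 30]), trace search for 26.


BST root = 34
Search for 26: compare at each node
Path: [34, 21, 26]


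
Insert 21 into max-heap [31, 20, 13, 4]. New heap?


Append 21: [31, 20, 13, 4, 21]
Bubble up: swap idx 4(21) with idx 1(20)
Result: [31, 21, 13, 4, 20]


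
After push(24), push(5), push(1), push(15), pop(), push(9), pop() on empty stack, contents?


push(24) -> [24]
push(5) -> [24, 5]
push(1) -> [24, 5, 1]
push(15) -> [24, 5, 1, 15]
pop() returns 15 -> [24, 5, 1]
push(9) -> [24, 5, 1, 9]
pop() returns 9 -> [24, 5, 1]
Final stack (bottom to top): [24, 5, 1]


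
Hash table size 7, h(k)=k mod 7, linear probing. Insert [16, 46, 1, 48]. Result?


Insertions: 16->slot 2; 46->slot 4; 1->slot 1; 48->slot 6
Table: [None, 1, 16, None, 46, None, 48]


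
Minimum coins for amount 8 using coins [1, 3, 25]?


dp[0]=0; dp[i]=1+min(dp[i-c] for c in coins)
...dp[3]=1, dp[4]=2, dp[5]=3, dp[6]=2, dp[7]=3, dp[8]=4
Minimum coins for 8 = 4


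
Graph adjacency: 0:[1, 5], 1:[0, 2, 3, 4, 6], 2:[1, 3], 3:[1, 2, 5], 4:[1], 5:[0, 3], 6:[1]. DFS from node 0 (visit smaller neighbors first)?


DFS stack-based: start with [0]
Visit order: [0, 1, 2, 3, 5, 4, 6]


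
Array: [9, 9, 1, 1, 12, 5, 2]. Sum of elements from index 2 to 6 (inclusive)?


Prefix sums: [0, 9, 18, 19, 20, 32, 37, 39]
Sum[2..6] = prefix[7] - prefix[2] = 39 - 18 = 21


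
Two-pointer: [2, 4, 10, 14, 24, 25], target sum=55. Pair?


Two pointers: lo=0, hi=5
No pair sums to 55


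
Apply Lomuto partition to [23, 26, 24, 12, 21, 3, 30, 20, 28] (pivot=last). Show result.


Elements <= 28 go left of pivot.
Result: [23, 26, 24, 12, 21, 3, 20, 28, 30], pivot at index 7


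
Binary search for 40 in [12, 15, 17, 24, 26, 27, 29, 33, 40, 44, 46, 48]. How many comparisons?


Search for 40:
[0,11] mid=5 arr[5]=27
[6,11] mid=8 arr[8]=40
Total: 2 comparisons


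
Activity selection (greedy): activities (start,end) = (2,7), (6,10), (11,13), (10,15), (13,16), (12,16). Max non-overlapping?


Greedy: pick earliest-ending, then skip overlaps.
Selected (3 activities): [(2, 7), (11, 13), (13, 16)]


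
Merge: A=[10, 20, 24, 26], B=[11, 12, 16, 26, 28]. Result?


Compare heads, take smaller each step.
Merged: [10, 11, 12, 16, 20, 24, 26, 26, 28]


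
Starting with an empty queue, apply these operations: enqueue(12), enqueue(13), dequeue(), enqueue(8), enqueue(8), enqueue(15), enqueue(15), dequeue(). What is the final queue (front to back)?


enqueue(12) -> [12]
enqueue(13) -> [12, 13]
dequeue() returns 12 -> [13]
enqueue(8) -> [13, 8]
enqueue(8) -> [13, 8, 8]
enqueue(15) -> [13, 8, 8, 15]
enqueue(15) -> [13, 8, 8, 15, 15]
dequeue() returns 13 -> [8, 8, 15, 15]
Final queue (front to back): [8, 8, 15, 15]
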